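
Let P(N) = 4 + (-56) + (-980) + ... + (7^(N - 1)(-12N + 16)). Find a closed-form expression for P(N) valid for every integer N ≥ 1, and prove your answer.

P(N) = 7^N(-2N + 3) - 3

We claim P(N) = 7^N(-2N + 3) - 3 for all N ≥ 1.
For the base case N = 1: P(1) = 4, and the closed form gives 4. They agree.
Inductive step: suppose the statement holds for some k ≥ 1, so P(k) = 7^k(-2k + 3) - 3.
Then P(k+1) = P(k) + (7^k(-12k + 4)) = (7^k(-2k + 3) - 3) + (7^k(-12k + 4)).
Simplifying, P(k+1) = -14·7^k·k + 7·7^k - 3 = 7^(k+1)(-2(k+1) + 3) - 3,
which is the closed form with N = k+1.
This completes the induction.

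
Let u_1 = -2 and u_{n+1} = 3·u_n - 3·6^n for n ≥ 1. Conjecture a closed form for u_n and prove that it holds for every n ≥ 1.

Computing the first terms: u_1 = -2, u_2 = -24, u_3 = -180. This suggests u_n = 4·3^(n - 1) - 6^n.
When n = 1: the formula gives -2 = -2 = u_1.
Inductive step: assume the claim holds for n = k, so u_k = 4·3^(k - 1) - 6^k.
Then u_{k+1} = 3·u_k - 3·6^k = 3·(4·3^(k - 1) - 6^k) - 3·6^k = 4·3^k - 6^(k + 1) = 4·3^((k+1) - 1) - 6^(k+1),
which is the claimed formula at n = k+1.
By induction, the statement is established for all n ≥ 1.

u_n = 4·3^(n - 1) - 6^n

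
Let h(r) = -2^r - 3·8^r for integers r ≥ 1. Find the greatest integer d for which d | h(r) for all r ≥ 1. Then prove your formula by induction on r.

d = 2

Computing the first values: h(1) = -26 and h(2) = -196; gcd(-26, -196) = 2, so d ≤ 2.
We prove 2 | -2^r - 3·8^r for all r ≥ 1 by induction on r.
When r = 1: h(1) = -26 = 2·(-13), so 2 | h(1).
Inductive step: assume the claim holds for r = k, i.e. 2 | h(k). Then
h(k+1) − 8·h(k) = (-2^(k+1) - 3·8^(k+1)) − 8·(-2^k - 3·8^k) = (-1)·2^k·(2 − 8) = (6)·2^k. Since 2 | h(k) by the inductive hypothesis, 2 | 8·h(k); and 2 | 6 since 6 = 2·3. Therefore 2 | h(k+1).
By the principle of mathematical induction, the result holds for all r ≥ 1.
Therefore the largest such d is 2.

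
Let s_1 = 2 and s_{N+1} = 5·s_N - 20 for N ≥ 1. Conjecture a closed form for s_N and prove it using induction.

Computing the first terms: s_1 = 2, s_2 = -10, s_3 = -70. This suggests s_N = -3·5^(N - 1) + 5.
For the base case N = 1: the formula gives 2 = 2 = s_1.
Inductive step: suppose the statement holds for some m ≥ 1, so s_m = -3·5^(m - 1) + 5.
Then s_{m+1} = 5·s_m - 20 = 5·(-3·5^(m - 1) + 5) - 20 = -3·5^m + 5 = -3·5^((m+1) - 1) + 5,
which is the claimed formula at N = m+1.
This completes the induction.

s_N = -3·5^(N - 1) + 5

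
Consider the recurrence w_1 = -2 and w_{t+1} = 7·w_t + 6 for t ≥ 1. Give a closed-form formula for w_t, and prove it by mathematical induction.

Computing the first terms: w_1 = -2, w_2 = -8, w_3 = -50. This suggests w_t = -7^(t - 1) - 1.
When t = 1: the formula gives -2 = -2 = w_1.
Inductive step: suppose the statement holds for some r ≥ 1, so w_r = -7^(r - 1) - 1.
Then w_{r+1} = 7·w_r + 6 = 7·(-7^(r - 1) - 1) + 6 = -7^r - 1 = -7^((r+1) - 1) - 1,
which is the claimed formula at t = r+1.
Hence, by induction on t, the claim holds for every t ≥ 1.

w_t = -7^(t - 1) - 1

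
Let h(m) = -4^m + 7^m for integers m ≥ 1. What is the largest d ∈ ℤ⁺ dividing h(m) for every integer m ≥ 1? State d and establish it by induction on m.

Computing the first values: h(1) = 3 and h(2) = 33; gcd(3, 33) = 3, so d ≤ 3.
We prove 3 | -4^m + 7^m for all m ≥ 1 by induction on m.
For the base case m = 1: h(1) = 3 = 3·(1), so 3 | h(1).
Inductive step: suppose the statement holds for some j ≥ 1, i.e. 3 | h(j). Then
7^{j+1} − 4^{j+1} = 7·7^j − 4·4^j = 7·(7^j − 4^j) + (3)·4^j. The first term is divisible by 3 by the inductive hypothesis, and the second term (3)·4^j is divisible by 3 since 3 | 3. Hence 3 | h(j+1).
By the principle of mathematical induction, the result holds for all m ≥ 1.
Therefore the largest such d is 3.

d = 3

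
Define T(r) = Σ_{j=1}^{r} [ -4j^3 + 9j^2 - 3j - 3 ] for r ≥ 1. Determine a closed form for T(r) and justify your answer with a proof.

T(r) = -r(r^3 - r^2 - 2r + 3)

We claim T(r) = -r(r^3 - r^2 - 2r + 3) for all r ≥ 1.
Base step (r = 1): T(1) = -1, and the closed form gives -1. They agree.
Inductive step: assume the claim holds for r = j, so T(j) = j(-j^3 + j^2 + 2j - 3).
Then T(j+1) = T(j) + (-4j^3 - 3j^2 + 3j - 1) = (j(-j^3 + j^2 + 2j - 3)) + (-4j^3 - 3j^2 + 3j - 1).
Simplifying, T(j+1) = -(j + 1)(j^3 + 2j^2 - j + 1) = -(j+1)((j+1)^3 - (j+1)^2 - 2(j+1) + 3),
which is the closed form with r = j+1.
Hence, by induction on r, the claim holds for every r ≥ 1.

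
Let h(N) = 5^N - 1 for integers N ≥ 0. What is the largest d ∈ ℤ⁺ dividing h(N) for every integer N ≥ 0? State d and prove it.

d = 4

Computing the first values: h(0) = 0 and h(1) = 4; gcd(0, 4) = 4, so d ≤ 4.
We prove 4 | 5^N - 1 for all N ≥ 0 by induction on N.
For the base case N = 0: h(0) = 0 = 4·(0), so 4 | h(0).
For the inductive step, assume it holds for an arbitrary r ≥ 0, i.e. 4 | h(r). Then
h(r+1) = 5^(r+1) - 1 = 5·(5^r - 1) + 4 = 5·h(r) + 4. The first term is divisible by 4 by the inductive hypothesis, and 4 is divisible by 4. Hence 4 | h(r+1).
This completes the induction.
Therefore the largest such d is 4.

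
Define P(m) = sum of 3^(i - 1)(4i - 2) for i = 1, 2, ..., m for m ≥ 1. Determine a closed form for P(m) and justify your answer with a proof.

P(m) = 2·3^m(m - 1) + 2

We claim P(m) = 2·3^m(m - 1) + 2 for all m ≥ 1.
For the base case m = 1: P(1) = 2, and the closed form gives 2. They agree.
For the inductive step, assume it holds for an arbitrary i ≥ 1, so P(i) = 2·3^i(i - 1) + 2.
Then P(i+1) = P(i) + (3^i(4i + 2)) = (2·3^i(i - 1) + 2) + (3^i(4i + 2)).
Simplifying, P(i+1) = 6·3^i·i + 2 = 2·3^(i+1)((i+1) - 1) + 2,
which is the closed form with m = i+1.
Hence, by induction on m, the claim holds for every m ≥ 1.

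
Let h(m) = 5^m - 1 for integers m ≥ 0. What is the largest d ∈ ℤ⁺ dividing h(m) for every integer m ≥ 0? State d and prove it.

Computing the first values: h(0) = 0 and h(1) = 4; gcd(0, 4) = 4, so d ≤ 4.
We prove 4 | 5^m - 1 for all m ≥ 0 by induction on m.
For the base case m = 0: h(0) = 0 = 4·(0), so 4 | h(0).
Suppose the result is true for m = p, i.e. 4 | h(p). Then
h(p+1) = 5^(p+1) - 1 = 5·(5^p - 1) + 4 = 5·h(p) + 4. The first term is divisible by 4 by the inductive hypothesis, and 4 is divisible by 4. Hence 4 | h(p+1).
By induction, the statement is established for all m ≥ 0.
Therefore the largest such d is 4.

d = 4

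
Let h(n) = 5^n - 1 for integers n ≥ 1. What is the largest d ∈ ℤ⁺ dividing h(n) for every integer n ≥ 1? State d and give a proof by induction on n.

d = 4

Computing the first values: h(1) = 4 and h(2) = 24; gcd(4, 24) = 4, so d ≤ 4.
We prove 4 | 5^n - 1 for all n ≥ 1 by induction on n.
When n = 1: h(1) = 4 = 4·(1), so 4 | h(1).
Inductive step: assume the claim holds for n = r, i.e. 4 | h(r). Then
5^{r+1} − 1^{r+1} = 5·5^r − 1·1^r = 5·(5^r − 1^r) + (4)·1^r. The first term is divisible by 4 by the inductive hypothesis, and the second term (4)·1^r is divisible by 4 since 4 | 4. Hence 4 | h(r+1).
By the principle of mathematical induction, the result holds for all n ≥ 1.
Therefore the largest such d is 4.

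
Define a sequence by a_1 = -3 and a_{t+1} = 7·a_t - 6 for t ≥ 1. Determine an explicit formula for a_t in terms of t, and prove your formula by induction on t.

Computing the first terms: a_1 = -3, a_2 = -27, a_3 = -195. This suggests a_t = -4·7^(t - 1) + 1.
When t = 1: the formula gives -3 = -3 = a_1.
Inductive step: assume the claim holds for t = p, so a_p = -4·7^(p - 1) + 1.
Then a_{p+1} = 7·a_p - 6 = 7·(-4·7^(p - 1) + 1) - 6 = -4·7^p + 1 = -4·7^((p+1) - 1) + 1,
which is the claimed formula at t = p+1.
By the principle of mathematical induction, the result holds for all t ≥ 1.

a_t = -4·7^(t - 1) + 1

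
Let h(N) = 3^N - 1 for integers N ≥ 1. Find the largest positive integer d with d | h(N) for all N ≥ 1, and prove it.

Computing the first values: h(1) = 2 and h(2) = 8; gcd(2, 8) = 2, so d ≤ 2.
We prove 2 | 3^N - 1 for all N ≥ 1 by induction on N.
For the base case N = 1: h(1) = 2 = 2·(1), so 2 | h(1).
Inductive step: assume the claim holds for N = j, i.e. 2 | h(j). Then
3^{j+1} − 1^{j+1} = 3·3^j − 1·1^j = 3·(3^j − 1^j) + (2)·1^j. The first term is divisible by 2 by the inductive hypothesis, and the second term (2)·1^j is divisible by 2 since 2 | 2. Hence 2 | h(j+1).
By induction, the statement is established for all N ≥ 1.
Therefore the largest such d is 2.

d = 2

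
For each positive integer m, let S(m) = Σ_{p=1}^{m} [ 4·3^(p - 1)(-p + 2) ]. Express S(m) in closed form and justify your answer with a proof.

We claim S(m) = 3^m(-2m + 5) - 5 for all m ≥ 1.
Base case (m = 1): S(1) = 4, and the closed form gives 4. They agree.
For the inductive step, assume it holds for an arbitrary p ≥ 1, so S(p) = 3^p(-2p + 5) - 5.
Then S(p+1) = S(p) + (4·3^p(-p + 1)) = (3^p(-2p + 5) - 5) + (4·3^p(-p + 1)).
Simplifying, S(p+1) = -6·3^p·p + 9·3^p - 5 = 3^(p+1)(-2(p+1) + 5) - 5,
which is the closed form with m = p+1.
This completes the induction.

S(m) = 3^m(-2m + 5) - 5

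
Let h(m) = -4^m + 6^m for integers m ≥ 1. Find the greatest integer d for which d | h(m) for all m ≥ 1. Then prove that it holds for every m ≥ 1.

Computing the first values: h(1) = 2 and h(2) = 20; gcd(2, 20) = 2, so d ≤ 2.
We prove 2 | -4^m + 6^m for all m ≥ 1 by induction on m.
When m = 1: h(1) = 2 = 2·(1), so 2 | h(1).
For the inductive step, assume it holds for an arbitrary i ≥ 1, i.e. 2 | h(i). Then
6^{i+1} − 4^{i+1} = 6·6^i − 4·4^i = 6·(6^i − 4^i) + (2)·4^i. The first term is divisible by 2 by the inductive hypothesis, and the second term (2)·4^i is divisible by 2 since 2 | 2. Hence 2 | h(i+1).
By the principle of mathematical induction, the result holds for all m ≥ 1.
Therefore the largest such d is 2.

d = 2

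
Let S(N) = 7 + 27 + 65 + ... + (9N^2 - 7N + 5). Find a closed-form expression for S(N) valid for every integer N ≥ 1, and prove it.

S(N) = N(3N^2 + N + 3)

We claim S(N) = N(3N^2 + N + 3) for all N ≥ 1.
Base case (N = 1): S(1) = 7, and the closed form gives 7. They agree.
Suppose the result is true for N = k, so S(k) = k(3k^2 + k + 3).
Then S(k+1) = S(k) + (9k^2 + 11k + 7) = (k(3k^2 + k + 3)) + (9k^2 + 11k + 7).
Simplifying, S(k+1) = (k + 1)(3k^2 + 7k + 7) = (k+1)(3(k+1)^2 + (k+1) + 3),
which is the closed form with N = k+1.
By induction, the statement is established for all N ≥ 1.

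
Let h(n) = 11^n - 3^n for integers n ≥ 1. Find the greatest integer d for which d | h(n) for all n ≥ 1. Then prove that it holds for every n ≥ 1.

d = 8

Computing the first values: h(1) = 8 and h(2) = 112; gcd(8, 112) = 8, so d ≤ 8.
We prove 8 | 11^n - 3^n for all n ≥ 1 by induction on n.
When n = 1: h(1) = 8 = 8·(1), so 8 | h(1).
For the inductive step, assume it holds for an arbitrary j ≥ 1, i.e. 8 | h(j). Then
11^{j+1} − 3^{j+1} = 11·11^j − 3·3^j = 11·(11^j − 3^j) + (8)·3^j. The first term is divisible by 8 by the inductive hypothesis, and the second term (8)·3^j is divisible by 8 since 8 | 8. Hence 8 | h(j+1).
Hence, by induction on n, the claim holds for every n ≥ 1.
Therefore the largest such d is 8.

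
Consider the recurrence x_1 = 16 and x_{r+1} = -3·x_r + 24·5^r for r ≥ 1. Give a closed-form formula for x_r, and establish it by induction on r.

Computing the first terms: x_1 = 16, x_2 = 72, x_3 = 384. This suggests x_r = (-3)^(r - 1) + 3·5^r.
Base step (r = 1): the formula gives 16 = 16 = x_1.
Suppose the result is true for r = k, so x_k = (-3)^(k - 1) + 3·5^k.
Then x_{k+1} = -3·x_k + 24·5^k = -3·((-3)^(k - 1) + 3·5^k) + 24·5^k = (-3)^k + 3·5^(k + 1) = (-3)^((k+1) - 1) + 3·5^(k+1),
which is the claimed formula at r = k+1.
Hence, by induction on r, the claim holds for every r ≥ 1.

x_r = (-3)^(r - 1) + 3·5^r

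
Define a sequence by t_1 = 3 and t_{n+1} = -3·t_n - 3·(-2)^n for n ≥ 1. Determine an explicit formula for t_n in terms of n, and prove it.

t_n = -3(-2)^n + (-3)^n

Computing the first terms: t_1 = 3, t_2 = -3, t_3 = -3. This suggests t_n = -3(-2)^n + (-3)^n.
When n = 1: the formula gives 3 = 3 = t_1.
For the inductive step, assume it holds for an arbitrary p ≥ 1, so t_p = -3(-2)^p + (-3)^p.
Then t_{p+1} = -3·t_p - 3·(-2)^p = -3·(-3(-2)^p + (-3)^p) - 3·(-2)^p = -3(-2)^(p + 1) + (-3)^(p + 1),
which is the claimed formula at n = p+1.
Hence, by induction on n, the claim holds for every n ≥ 1.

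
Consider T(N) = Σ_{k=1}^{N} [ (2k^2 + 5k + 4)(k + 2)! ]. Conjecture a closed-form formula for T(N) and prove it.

We claim T(N) = (2N + 1)(N + 3)! - 6 for all N ≥ 1.
For the base case N = 1: T(1) = 66, and the closed form gives 66. They agree.
Inductive step: assume the claim holds for N = k, so T(k) = (2k + 1)(k + 3)! - 6.
Then T(k+1) = T(k) + ((2k^2 + 9k + 11)(k + 3)!) = ((2k + 1)(k + 3)! - 6) + ((2k^2 + 9k + 11)(k + 3)!).
Simplifying, T(k+1) = (2(k+1) + 1)((k+1) + 3)! - 6,
which is the closed form with N = k+1.
By induction, the statement is established for all N ≥ 1.

T(N) = (2N + 1)(N + 3)! - 6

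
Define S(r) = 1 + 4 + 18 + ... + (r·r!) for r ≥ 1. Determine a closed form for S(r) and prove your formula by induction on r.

S(r) = (r + 1)! - 1

We claim S(r) = (r + 1)! - 1 for all r ≥ 1.
Base step (r = 1): S(1) = 1, and the closed form gives 1. They agree.
Suppose the result is true for r = p, so S(p) = (p + 1)! - 1.
Then S(p+1) = S(p) + ((p + 1)(p + 1)!) = ((p + 1)! - 1) + ((p + 1)(p + 1)!).
Simplifying, S(p+1) = ((p+1) + 1)! - 1,
which is the closed form with r = p+1.
By the principle of mathematical induction, the result holds for all r ≥ 1.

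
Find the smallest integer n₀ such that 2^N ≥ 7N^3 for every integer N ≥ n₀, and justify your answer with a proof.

At N = 14: 16384 < 19208, so the inequality fails and n₀ ≥ 15. We prove 2^N ≥ 7N^3 for all N ≥ 15.
When N = 15: 2^N = 32768 and 7N^3 = 23625, so 32768 ≥ 23625.
Inductive step: suppose the statement holds for some i ≥ 15, so 2^i ≥ 7i^3.
Then 2^(i + 1) = 2·(2^i) ≥ 2·(7i^3).
Also, for i ≥ 15 we have 2·(7i^3) ≥ 7(i+1)^3, since 2 ≥ (1 + 1/i)^3 for all i ≥ 15.
Combining, 2^(i + 1) ≥ 7(i+1)^3.
Hence, by induction on N, the claim holds for every N ≥ 15.
Hence the smallest such n₀ is 15.

n₀ = 15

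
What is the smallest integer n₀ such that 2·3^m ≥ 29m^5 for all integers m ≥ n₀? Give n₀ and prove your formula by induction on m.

At m = 14: 9565938 < 15596896, so the inequality fails and n₀ ≥ 15. We prove 2·3^m ≥ 29m^5 for all m ≥ 15.
When m = 15: 2·3^m = 28697814 and 29m^5 = 22021875, so 28697814 ≥ 22021875.
Inductive step: assume the claim holds for m = p, so 2·3^p ≥ 29p^5.
Then 2·3^(p + 1) = 3·(2·3^p) ≥ 3·(29p^5).
Also, for p ≥ 15 we have 3·(29p^5) ≥ 29(p+1)^5, since 3 ≥ (1 + 1/p)^5 for all p ≥ 15.
Combining, 2·3^(p + 1) ≥ 29(p+1)^5.
By the principle of mathematical induction, the result holds for all m ≥ 15.
Hence the smallest such n₀ is 15.

n₀ = 15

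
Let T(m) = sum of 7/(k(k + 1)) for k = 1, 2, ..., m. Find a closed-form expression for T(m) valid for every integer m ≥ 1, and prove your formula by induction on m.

We claim T(m) = 7m/(m + 1) for all m ≥ 1.
Base case (m = 1): T(1) = 7/2, and the closed form gives 7/2. They agree.
Inductive step: suppose the statement holds for some k ≥ 1, so T(k) = 7k/(k + 1).
Then T(k+1) = T(k) + (7/((k + 1)(k + 2))) = (7k/(k + 1)) + (7/((k + 1)(k + 2))).
Simplifying, T(k+1) = 7(k + 1)/(k + 2) = 7(k+1)/((k+1) + 1),
which is the closed form with m = k+1.
This completes the induction.

T(m) = 7m/(m + 1)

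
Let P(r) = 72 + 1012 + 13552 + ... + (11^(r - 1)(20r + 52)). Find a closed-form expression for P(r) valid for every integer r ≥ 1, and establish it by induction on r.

We claim P(r) = 11^r(2r + 5) - 5 for all r ≥ 1.
When r = 1: P(1) = 72, and the closed form gives 72. They agree.
Inductive step: suppose the statement holds for some m ≥ 1, so P(m) = 11^m(2m + 5) - 5.
Then P(m+1) = P(m) + (11^m(20m + 72)) = (11^m(2m + 5) - 5) + (11^m(20m + 72)).
Simplifying, P(m+1) = 22·11^m·m + 77·11^m - 5 = 11^(m+1)(2(m+1) + 5) - 5,
which is the closed form with r = m+1.
By the principle of mathematical induction, the result holds for all r ≥ 1.

P(r) = 11^r(2r + 5) - 5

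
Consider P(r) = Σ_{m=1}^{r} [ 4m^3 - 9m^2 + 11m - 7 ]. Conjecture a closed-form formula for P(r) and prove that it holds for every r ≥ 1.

P(r) = r(r^3 - r^2 + 2r - 3)

We claim P(r) = r(r^3 - r^2 + 2r - 3) for all r ≥ 1.
Base step (r = 1): P(1) = -1, and the closed form gives -1. They agree.
For the inductive step, assume it holds for an arbitrary m ≥ 1, so P(m) = m(m^3 - m^2 + 2m - 3).
Then P(m+1) = P(m) + (4m^3 + 3m^2 + 5m - 1) = (m(m^3 - m^2 + 2m - 3)) + (4m^3 + 3m^2 + 5m - 1).
Simplifying, P(m+1) = (m + 1)(m^3 + 2m^2 + 3m - 1) = (m+1)((m+1)^3 - (m+1)^2 + 2(m+1) - 3),
which is the closed form with r = m+1.
By induction, the statement is established for all r ≥ 1.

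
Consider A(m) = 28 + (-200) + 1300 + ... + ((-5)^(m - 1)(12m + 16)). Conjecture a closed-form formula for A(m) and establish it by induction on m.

A(m) = -(-5)^m(2m + 3) + 3

We claim A(m) = -(-5)^m(2m + 3) + 3 for all m ≥ 1.
Base case (m = 1): A(1) = 28, and the closed form gives 28. They agree.
Inductive step: suppose the statement holds for some i ≥ 1, so A(i) = -(-5)^i(2i + 3) + 3.
Then A(i+1) = A(i) + ((-5)^i(12i + 28)) = (-(-5)^i(2i + 3) + 3) + ((-5)^i(12i + 28)).
Simplifying, A(i+1) = 10(-5)^i·i + 25(-5)^i + 3 = -(-5)^(i+1)(2(i+1) + 3) + 3,
which is the closed form with m = i+1.
By induction, the statement is established for all m ≥ 1.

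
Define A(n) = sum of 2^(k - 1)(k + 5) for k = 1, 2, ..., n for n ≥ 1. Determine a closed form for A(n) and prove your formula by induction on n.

A(n) = 2^n(n + 4) - 4

We claim A(n) = 2^n(n + 4) - 4 for all n ≥ 1.
For the base case n = 1: A(1) = 6, and the closed form gives 6. They agree.
Inductive step: assume the claim holds for n = k, so A(k) = 2^k(k + 4) - 4.
Then A(k+1) = A(k) + (2^k(k + 6)) = (2^k(k + 4) - 4) + (2^k(k + 6)).
Simplifying, A(k+1) = 2·2^k·k + 10·2^k - 4 = 2^(k+1)((k+1) + 4) - 4,
which is the closed form with n = k+1.
This completes the induction.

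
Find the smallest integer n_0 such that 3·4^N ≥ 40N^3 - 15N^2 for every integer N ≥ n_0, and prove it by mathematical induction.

n_0 = 6

At N = 5: 3072 < 4625, so the inequality fails and n_0 ≥ 6. We prove 3·4^N ≥ 40N^3 - 15N^2 for all N ≥ 6.
When N = 6: 3·4^N = 12288 and 40N^3 - 15N^2 = 8100, so 12288 ≥ 8100.
Inductive step: suppose the statement holds for some m ≥ 6, so 3·4^m ≥ 40m^3 - 15m^2.
Then 3·4^(m + 1) = 4·(3·4^m) ≥ 4·(40m^3 - 15m^2).
Also, for m ≥ 6 we have 4·(40m^3 - 15m^2) ≥ 40(m+1)^3 - 15(m+1)^2, since 4·(40m^3 - 15m^2) − (40(m+1)^3 - 15(m+1)^2) = 120m^3 - 165m^2 - 90m - 25, which is nonnegative for all m ≥ 6.
Combining, 3·4^(m + 1) ≥ 40(m+1)^3 - 15(m+1)^2.
This completes the induction.
Hence the smallest such n_0 is 6.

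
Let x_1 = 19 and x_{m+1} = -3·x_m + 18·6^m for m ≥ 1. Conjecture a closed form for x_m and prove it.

x_m = 7(-3)^(m - 1) + 2·6^m

Computing the first terms: x_1 = 19, x_2 = 51, x_3 = 495. This suggests x_m = 7(-3)^(m - 1) + 2·6^m.
For the base case m = 1: the formula gives 19 = 19 = x_1.
Suppose the result is true for m = j, so x_j = 7(-3)^(j - 1) + 2·6^j.
Then x_{j+1} = -3·x_j + 18·6^j = -3·(7(-3)^(j - 1) + 2·6^j) + 18·6^j = 7(-3)^j + 2·6^(j + 1) = 7(-3)^((j+1) - 1) + 2·6^(j+1),
which is the claimed formula at m = j+1.
This completes the induction.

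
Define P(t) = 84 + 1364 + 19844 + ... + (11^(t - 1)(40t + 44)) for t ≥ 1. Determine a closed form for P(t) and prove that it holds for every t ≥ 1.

P(t) = 4·11^t(t + 1) - 4

We claim P(t) = 4·11^t(t + 1) - 4 for all t ≥ 1.
When t = 1: P(1) = 84, and the closed form gives 84. They agree.
Suppose the result is true for t = k, so P(k) = 4·11^k(k + 1) - 4.
Then P(k+1) = P(k) + (11^k(40k + 84)) = (4·11^k(k + 1) - 4) + (11^k(40k + 84)).
Simplifying, P(k+1) = 44·11^k·k + 88·11^k - 4 = 4·11^(k+1)((k+1) + 1) - 4,
which is the closed form with t = k+1.
By induction, the statement is established for all t ≥ 1.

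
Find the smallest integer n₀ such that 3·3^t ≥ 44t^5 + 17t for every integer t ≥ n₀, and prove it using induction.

n₀ = 15

At t = 14: 14348907 < 23664494, so the inequality fails and n₀ ≥ 15. We prove 3·3^t ≥ 44t^5 + 17t for all t ≥ 15.
Base step (t = 15): 3·3^t = 43046721 and 44t^5 + 17t = 33412755, so 43046721 ≥ 33412755.
Inductive step: suppose the statement holds for some k ≥ 15, so 3·3^k ≥ 44k^5 + 17k.
Then 3·3^(k + 1) = 3·(3·3^k) ≥ 3·(44k^5 + 17k).
Also, for k ≥ 15 we have 3·(44k^5 + 17k) ≥ 44(k+1)^5 + 17(k+1), since 3·(44k^5 + 17k) − (44(k+1)^5 + 17(k+1)) = 88k^5 - 220k^4 - 440k^3 - 440k^2 - 186k - 61, which is nonnegative for all k ≥ 15.
Combining, 3·3^(k + 1) ≥ 44(k+1)^5 + 17(k+1).
By the principle of mathematical induction, the result holds for all t ≥ 15.
Hence the smallest such n₀ is 15.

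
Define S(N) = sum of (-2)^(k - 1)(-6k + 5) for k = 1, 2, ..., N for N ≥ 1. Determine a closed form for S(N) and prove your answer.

S(N) = (-2)^N(2N - 1) + 1

We claim S(N) = (-2)^N(2N - 1) + 1 for all N ≥ 1.
Base step (N = 1): S(1) = -1, and the closed form gives -1. They agree.
Suppose the result is true for N = k, so S(k) = (-2)^k(2k - 1) + 1.
Then S(k+1) = S(k) + ((-2)^k(-6k - 1)) = ((-2)^k(2k - 1) + 1) + ((-2)^k(-6k - 1)).
Simplifying, S(k+1) = (-2)^(k + 1) - (-2)^(k + 2)k + 1 = (-2)^(k+1)(2(k+1) - 1) + 1,
which is the closed form with N = k+1.
By induction, the statement is established for all N ≥ 1.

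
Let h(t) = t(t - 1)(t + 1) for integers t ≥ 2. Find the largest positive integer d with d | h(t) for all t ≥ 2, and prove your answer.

Computing the first values: h(2) = 6 and h(3) = 24; gcd(6, 24) = 6, so d ≤ 6.
We prove 6 | t(t - 1)(t + 1) for all t ≥ 2 by induction on t.
Base case (t = 2): h(2) = 6 = 6·(1), so 6 | h(2).
Inductive step: suppose the statement holds for some m ≥ 2, i.e. 6 | h(m). Then
h(m+1) − h(m) = m·(m+1)·(m+2) − (m-1)·m·(m+1) = m·(m+1)·[(m+2) − (m-1)] = 3·m·(m+1). The product of 2 consecutive integers is divisible by (2)! = 2, so h(m+1) − h(m) is divisible by 3·2 = 6. By the inductive hypothesis 6 | h(m), hence 6 | h(m+1).
By induction, the statement is established for all t ≥ 2.
Therefore the largest such d is 6.

d = 6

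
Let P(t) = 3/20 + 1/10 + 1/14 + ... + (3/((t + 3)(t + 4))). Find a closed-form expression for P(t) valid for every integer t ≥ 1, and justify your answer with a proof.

We claim P(t) = 3t/(4(t + 4)) for all t ≥ 1.
For the base case t = 1: P(1) = 3/20, and the closed form gives 3/20. They agree.
Suppose the result is true for t = r, so P(r) = 3r/(4(r + 4)).
Then P(r+1) = P(r) + (3/((r + 4)(r + 5))) = (3r/(4(r + 4))) + (3/((r + 4)(r + 5))).
Simplifying, P(r+1) = 3(r + 1)/(4(r + 5)) = 3(r+1)/(4((r+1) + 4)),
which is the closed form with t = r+1.
Hence, by induction on t, the claim holds for every t ≥ 1.

P(t) = 3t/(4(t + 4))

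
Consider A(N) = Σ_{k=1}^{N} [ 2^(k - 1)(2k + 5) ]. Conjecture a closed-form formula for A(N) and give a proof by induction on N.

We claim A(N) = 2^N(2N + 3) - 3 for all N ≥ 1.
Base case (N = 1): A(1) = 7, and the closed form gives 7. They agree.
Suppose the result is true for N = k, so A(k) = 2^k(2k + 3) - 3.
Then A(k+1) = A(k) + (2^k(2k + 7)) = (2^k(2k + 3) - 3) + (2^k(2k + 7)).
Simplifying, A(k+1) = 4·2^k·k + 10·2^k - 3 = 2^(k+1)(2(k+1) + 3) - 3,
which is the closed form with N = k+1.
Hence, by induction on N, the claim holds for every N ≥ 1.

A(N) = 2^N(2N + 3) - 3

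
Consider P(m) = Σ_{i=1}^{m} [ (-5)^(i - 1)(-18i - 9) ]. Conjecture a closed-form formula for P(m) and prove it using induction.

We claim P(m) = (-5)^m(3m + 2) - 2 for all m ≥ 1.
When m = 1: P(1) = -27, and the closed form gives -27. They agree.
For the inductive step, assume it holds for an arbitrary i ≥ 1, so P(i) = (-5)^i(3i + 2) - 2.
Then P(i+1) = P(i) + ((-5)^i(-18i - 27)) = ((-5)^i(3i + 2) - 2) + ((-5)^i(-18i - 27)).
Simplifying, P(i+1) = -15(-5)^i·i - 25(-5)^i - 2 = (-5)^(i+1)(3(i+1) + 2) - 2,
which is the closed form with m = i+1.
By the principle of mathematical induction, the result holds for all m ≥ 1.

P(m) = (-5)^m(3m + 2) - 2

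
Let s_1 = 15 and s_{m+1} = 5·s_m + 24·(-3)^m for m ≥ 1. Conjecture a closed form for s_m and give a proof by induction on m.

s_m = (-3)^(m + 1) + 6·5^(m - 1)

Computing the first terms: s_1 = 15, s_2 = 3, s_3 = 231. This suggests s_m = (-3)^(m + 1) + 6·5^(m - 1).
When m = 1: the formula gives 15 = 15 = s_1.
Suppose the result is true for m = j, so s_j = (-3)^(j + 1) + 6·5^(j - 1).
Then s_{j+1} = 5·s_j + 24·(-3)^j = 5·((-3)^(j + 1) + 6·5^(j - 1)) + 24·(-3)^j = (-3)^(j + 2) + 6·5^j = (-3)^((j+1) + 1) + 6·5^((j+1) - 1),
which is the claimed formula at m = j+1.
Hence, by induction on m, the claim holds for every m ≥ 1.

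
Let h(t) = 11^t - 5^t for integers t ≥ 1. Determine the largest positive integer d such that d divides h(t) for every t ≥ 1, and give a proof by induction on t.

Computing the first values: h(1) = 6 and h(2) = 96; gcd(6, 96) = 6, so d ≤ 6.
We prove 6 | 11^t - 5^t for all t ≥ 1 by induction on t.
For the base case t = 1: h(1) = 6 = 6·(1), so 6 | h(1).
Inductive step: suppose the statement holds for some r ≥ 1, i.e. 6 | h(r). Then
11^{r+1} − 5^{r+1} = 11·11^r − 5·5^r = 11·(11^r − 5^r) + (6)·5^r. The first term is divisible by 6 by the inductive hypothesis, and the second term (6)·5^r is divisible by 6 since 6 | 6. Hence 6 | h(r+1).
Hence, by induction on t, the claim holds for every t ≥ 1.
Therefore the largest such d is 6.

d = 6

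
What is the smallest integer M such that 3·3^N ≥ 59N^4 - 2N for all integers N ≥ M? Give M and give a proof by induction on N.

M = 12

At N = 11: 531441 < 863797, so the inequality fails and M ≥ 12. We prove 3·3^N ≥ 59N^4 - 2N for all N ≥ 12.
Base step (N = 12): 3·3^N = 1594323 and 59N^4 - 2N = 1223400, so 1594323 ≥ 1223400.
Suppose the result is true for N = m, so 3·3^m ≥ 59m^4 - 2m.
Then 3·3^(m + 1) = 3·(3·3^m) ≥ 3·(59m^4 - 2m).
Also, for m ≥ 12 we have 3·(59m^4 - 2m) ≥ 59(m+1)^4 - 2(m+1), since 3·(59m^4 - 2m) − (59(m+1)^4 - 2(m+1)) = 118m^4 - 236m^3 - 354m^2 - 240m - 57, which is nonnegative for all m ≥ 12.
Combining, 3·3^(m + 1) ≥ 59(m+1)^4 - 2(m+1).
This completes the induction.
Hence the smallest such M is 12.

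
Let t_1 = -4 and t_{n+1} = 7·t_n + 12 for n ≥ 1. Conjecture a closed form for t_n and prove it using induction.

Computing the first terms: t_1 = -4, t_2 = -16, t_3 = -100. This suggests t_n = -2·7^(n - 1) - 2.
Base step (n = 1): the formula gives -4 = -4 = t_1.
Suppose the result is true for n = m, so t_m = -2·7^(m - 1) - 2.
Then t_{m+1} = 7·t_m + 12 = 7·(-2·7^(m - 1) - 2) + 12 = -2·7^m - 2 = -2·7^((m+1) - 1) - 2,
which is the claimed formula at n = m+1.
This completes the induction.

t_n = -2·7^(n - 1) - 2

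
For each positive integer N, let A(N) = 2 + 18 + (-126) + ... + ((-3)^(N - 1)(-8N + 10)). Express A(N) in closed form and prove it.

A(N) = 2(-3)^N(N - 1) + 2

We claim A(N) = 2(-3)^N(N - 1) + 2 for all N ≥ 1.
For the base case N = 1: A(1) = 2, and the closed form gives 2. They agree.
For the inductive step, assume it holds for an arbitrary p ≥ 1, so A(p) = 2(-3)^p(p - 1) + 2.
Then A(p+1) = A(p) + ((-3)^p(-8p + 2)) = (2(-3)^p(p - 1) + 2) + ((-3)^p(-8p + 2)).
Simplifying, A(p+1) = -6(-3)^p·p + 2 = 2(-3)^(p+1)((p+1) - 1) + 2,
which is the closed form with N = p+1.
By induction, the statement is established for all N ≥ 1.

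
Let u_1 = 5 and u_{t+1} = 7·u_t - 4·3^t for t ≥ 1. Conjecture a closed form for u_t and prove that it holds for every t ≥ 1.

u_t = 3^t + 2·7^(t - 1)

Computing the first terms: u_1 = 5, u_2 = 23, u_3 = 125. This suggests u_t = 3^t + 2·7^(t - 1).
Base step (t = 1): the formula gives 5 = 5 = u_1.
For the inductive step, assume it holds for an arbitrary i ≥ 1, so u_i = 3^i + 2·7^(i - 1).
Then u_{i+1} = 7·u_i - 4·3^i = 7·(3^i + 2·7^(i - 1)) - 4·3^i = 3^(i + 1) + 2·7^i = 3^(i+1) + 2·7^((i+1) - 1),
which is the claimed formula at t = i+1.
By induction, the statement is established for all t ≥ 1.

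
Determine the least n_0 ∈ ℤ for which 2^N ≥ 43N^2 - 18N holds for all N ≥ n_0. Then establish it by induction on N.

At N = 12: 4096 < 5976, so the inequality fails and n_0 ≥ 13. We prove 2^N ≥ 43N^2 - 18N for all N ≥ 13.
For the base case N = 13: 2^N = 8192 and 43N^2 - 18N = 7033, so 8192 ≥ 7033.
Inductive step: suppose the statement holds for some k ≥ 13, so 2^k ≥ 43k^2 - 18k.
Then 2^(k + 1) = 2·(2^k) ≥ 2·(43k^2 - 18k).
Also, for k ≥ 13 we have 2·(43k^2 - 18k) ≥ 43(k+1)^2 - 18(k+1), since 2·(43k^2 - 18k) − (43(k+1)^2 - 18(k+1)) = 43k^2 - 104k - 25, which is nonnegative for all k ≥ 13.
Combining, 2^(k + 1) ≥ 43(k+1)^2 - 18(k+1).
By the principle of mathematical induction, the result holds for all N ≥ 13.
Hence the smallest such n_0 is 13.

n_0 = 13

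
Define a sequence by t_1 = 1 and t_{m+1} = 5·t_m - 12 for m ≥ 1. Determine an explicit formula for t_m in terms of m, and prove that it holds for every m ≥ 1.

Computing the first terms: t_1 = 1, t_2 = -7, t_3 = -47. This suggests t_m = -2·5^(m - 1) + 3.
When m = 1: the formula gives 1 = 1 = t_1.
Suppose the result is true for m = k, so t_k = -2·5^(k - 1) + 3.
Then t_{k+1} = 5·t_k - 12 = 5·(-2·5^(k - 1) + 3) - 12 = -2·5^k + 3 = -2·5^((k+1) - 1) + 3,
which is the claimed formula at m = k+1.
By induction, the statement is established for all m ≥ 1.

t_m = -2·5^(m - 1) + 3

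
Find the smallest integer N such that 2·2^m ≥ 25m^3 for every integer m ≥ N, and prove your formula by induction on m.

At m = 15: 65536 < 84375, so the inequality fails and N ≥ 16. We prove 2·2^m ≥ 25m^3 for all m ≥ 16.
When m = 16: 2·2^m = 131072 and 25m^3 = 102400, so 131072 ≥ 102400.
Inductive step: assume the claim holds for m = j, so 2·2^j ≥ 25j^3.
Then 2·2^(j + 1) = 2·(2·2^j) ≥ 2·(25j^3).
Also, for j ≥ 16 we have 2·(25j^3) ≥ 25(j+1)^3, since 2 ≥ (1 + 1/j)^3 for all j ≥ 16.
Combining, 2·2^(j + 1) ≥ 25(j+1)^3.
This completes the induction.
Hence the smallest such N is 16.

N = 16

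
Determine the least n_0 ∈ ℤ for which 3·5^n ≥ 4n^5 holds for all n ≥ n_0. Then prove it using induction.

n_0 = 6

At n = 5: 9375 < 12500, so the inequality fails and n_0 ≥ 6. We prove 3·5^n ≥ 4n^5 for all n ≥ 6.
Base case (n = 6): 3·5^n = 46875 and 4n^5 = 31104, so 46875 ≥ 31104.
Suppose the result is true for n = i, so 3·5^i ≥ 4i^5.
Then 3·5^(i + 1) = 5·(3·5^i) ≥ 5·(4i^5).
Also, for i ≥ 6 we have 5·(4i^5) ≥ 4(i+1)^5, since 5 ≥ (1 + 1/i)^5 for all i ≥ 6.
Combining, 3·5^(i + 1) ≥ 4(i+1)^5.
Hence, by induction on n, the claim holds for every n ≥ 6.
Hence the smallest such n_0 is 6.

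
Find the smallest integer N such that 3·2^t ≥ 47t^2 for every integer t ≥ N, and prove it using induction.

N = 11

At t = 10: 3072 < 4700, so the inequality fails and N ≥ 11. We prove 3·2^t ≥ 47t^2 for all t ≥ 11.
Base case (t = 11): 3·2^t = 6144 and 47t^2 = 5687, so 6144 ≥ 5687.
Suppose the result is true for t = p, so 3·2^p ≥ 47p^2.
Then 3·2^(p + 1) = 2·(3·2^p) ≥ 2·(47p^2).
Also, for p ≥ 11 we have 2·(47p^2) ≥ 47(p+1)^2, since 2 ≥ (1 + 1/p)^2 for all p ≥ 11.
Combining, 3·2^(p + 1) ≥ 47(p+1)^2.
Hence, by induction on t, the claim holds for every t ≥ 11.
Hence the smallest such N is 11.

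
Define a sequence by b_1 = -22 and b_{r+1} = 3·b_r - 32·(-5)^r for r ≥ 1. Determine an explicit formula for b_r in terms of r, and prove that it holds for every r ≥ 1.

Computing the first terms: b_1 = -22, b_2 = 94, b_3 = -518. This suggests b_r = 4(-5)^r - 2·3^(r - 1).
For the base case r = 1: the formula gives -22 = -22 = b_1.
Suppose the result is true for r = i, so b_i = 4(-5)^i - 2·3^(i - 1).
Then b_{i+1} = 3·b_i - 32·(-5)^i = 3·(4(-5)^i - 2·3^(i - 1)) - 32·(-5)^i = 4(-5)^(i + 1) - 2·3^i = 4(-5)^(i+1) - 2·3^((i+1) - 1),
which is the claimed formula at r = i+1.
By the principle of mathematical induction, the result holds for all r ≥ 1.

b_r = 4(-5)^r - 2·3^(r - 1)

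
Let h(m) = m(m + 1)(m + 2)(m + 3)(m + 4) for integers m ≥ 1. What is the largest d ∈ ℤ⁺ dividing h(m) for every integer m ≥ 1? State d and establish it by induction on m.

d = 120

Computing the first values: h(1) = 120 and h(2) = 720; gcd(120, 720) = 120, so d ≤ 120.
We prove 120 | m(m + 1)(m + 2)(m + 3)(m + 4) for all m ≥ 1 by induction on m.
When m = 1: h(1) = 120 = 120·(1), so 120 | h(1).
Inductive step: suppose the statement holds for some p ≥ 1, i.e. 120 | h(p). Then
h(p+1) − h(p) = (p+1)·(p+2)·(p+3)·(p+4)·(p+5) − p·(p+1)·(p+2)·(p+3)·(p+4) = (p+1)·(p+2)·(p+3)·(p+4)·[(p+5) − p] = 5·(p+1)·(p+2)·(p+3)·(p+4). The product of 4 consecutive integers is divisible by (4)! = 24, so h(p+1) − h(p) is divisible by 5·24 = 120. By the inductive hypothesis 120 | h(p), hence 120 | h(p+1).
This completes the induction.
Therefore the largest such d is 120.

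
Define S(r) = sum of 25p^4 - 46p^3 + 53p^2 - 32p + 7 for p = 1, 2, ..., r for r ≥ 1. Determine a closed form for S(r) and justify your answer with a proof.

We claim S(r) = r(5r^4 + r^3 + 3r^2 - r - 1) for all r ≥ 1.
Base case (r = 1): S(1) = 7, and the closed form gives 7. They agree.
Inductive step: suppose the statement holds for some p ≥ 1, so S(p) = p(5p^4 + p^3 + 3p^2 - p - 1).
Then S(p+1) = S(p) + (25p^4 + 54p^3 + 65p^2 + 36p + 7) = (p(5p^4 + p^3 + 3p^2 - p - 1)) + (25p^4 + 54p^3 + 65p^2 + 36p + 7).
Simplifying, S(p+1) = (p + 1)(5p^4 + 21p^3 + 36p^2 + 28p + 7) = (p+1)(5(p+1)^4 + (p+1)^3 + 3(p+1)^2 - (p+1) - 1),
which is the closed form with r = p+1.
This completes the induction.

S(r) = r(5r^4 + r^3 + 3r^2 - r - 1)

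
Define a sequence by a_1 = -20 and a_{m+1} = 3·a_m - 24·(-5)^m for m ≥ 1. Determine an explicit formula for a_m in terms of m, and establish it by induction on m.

a_m = 3(-5)^m - 5·3^(m - 1)

Computing the first terms: a_1 = -20, a_2 = 60, a_3 = -420. This suggests a_m = 3(-5)^m - 5·3^(m - 1).
For the base case m = 1: the formula gives -20 = -20 = a_1.
For the inductive step, assume it holds for an arbitrary j ≥ 1, so a_j = 3(-5)^j - 5·3^(j - 1).
Then a_{j+1} = 3·a_j - 24·(-5)^j = 3·(3(-5)^j - 5·3^(j - 1)) - 24·(-5)^j = 3(-5)^(j + 1) - 5·3^j = 3(-5)^(j+1) - 5·3^((j+1) - 1),
which is the claimed formula at m = j+1.
By induction, the statement is established for all m ≥ 1.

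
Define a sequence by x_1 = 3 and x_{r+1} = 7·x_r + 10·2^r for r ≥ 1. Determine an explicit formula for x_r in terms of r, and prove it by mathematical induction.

x_r = -2^(r + 1) + 7^r

Computing the first terms: x_1 = 3, x_2 = 41, x_3 = 327. This suggests x_r = -2^(r + 1) + 7^r.
For the base case r = 1: the formula gives 3 = 3 = x_1.
Inductive step: assume the claim holds for r = i, so x_i = -2^(i + 1) + 7^i.
Then x_{i+1} = 7·x_i + 10·2^i = 7·(-2^(i + 1) + 7^i) + 10·2^i = -2^(i + 2) + 7^(i + 1) = -2^((i+1) + 1) + 7^(i+1),
which is the claimed formula at r = i+1.
By induction, the statement is established for all r ≥ 1.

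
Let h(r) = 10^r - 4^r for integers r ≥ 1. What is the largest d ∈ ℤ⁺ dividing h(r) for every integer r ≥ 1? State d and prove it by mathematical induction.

Computing the first values: h(1) = 6 and h(2) = 84; gcd(6, 84) = 6, so d ≤ 6.
We prove 6 | 10^r - 4^r for all r ≥ 1 by induction on r.
Base step (r = 1): h(1) = 6 = 6·(1), so 6 | h(1).
For the inductive step, assume it holds for an arbitrary m ≥ 1, i.e. 6 | h(m). Then
10^{m+1} − 4^{m+1} = 10·10^m − 4·4^m = 10·(10^m − 4^m) + (6)·4^m. The first term is divisible by 6 by the inductive hypothesis, and the second term (6)·4^m is divisible by 6 since 6 | 6. Hence 6 | h(m+1).
By the principle of mathematical induction, the result holds for all r ≥ 1.
Therefore the largest such d is 6.

d = 6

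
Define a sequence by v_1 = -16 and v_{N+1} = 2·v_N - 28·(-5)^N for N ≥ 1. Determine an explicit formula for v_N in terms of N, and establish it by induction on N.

v_N = 4(-5)^N + 2^(N + 1)

Computing the first terms: v_1 = -16, v_2 = 108, v_3 = -484. This suggests v_N = 4(-5)^N + 2^(N + 1).
When N = 1: the formula gives -16 = -16 = v_1.
Inductive step: suppose the statement holds for some m ≥ 1, so v_m = 4(-5)^m + 2^(m + 1).
Then v_{m+1} = 2·v_m - 28·(-5)^m = 2·(4(-5)^m + 2^(m + 1)) - 28·(-5)^m = 4(-5)^(m + 1) + 2^(m + 2) = 4(-5)^(m+1) + 2^((m+1) + 1),
which is the claimed formula at N = m+1.
By the principle of mathematical induction, the result holds for all N ≥ 1.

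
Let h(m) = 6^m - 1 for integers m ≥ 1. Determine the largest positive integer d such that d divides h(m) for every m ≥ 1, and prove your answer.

Computing the first values: h(1) = 5 and h(2) = 35; gcd(5, 35) = 5, so d ≤ 5.
We prove 5 | 6^m - 1 for all m ≥ 1 by induction on m.
Base case (m = 1): h(1) = 5 = 5·(1), so 5 | h(1).
Inductive step: assume the claim holds for m = k, i.e. 5 | h(k). Then
6^{k+1} − 1^{k+1} = 6·6^k − 1·1^k = 6·(6^k − 1^k) + (5)·1^k. The first term is divisible by 5 by the inductive hypothesis, and the second term (5)·1^k is divisible by 5 since 5 | 5. Hence 5 | h(k+1).
By the principle of mathematical induction, the result holds for all m ≥ 1.
Therefore the largest such d is 5.

d = 5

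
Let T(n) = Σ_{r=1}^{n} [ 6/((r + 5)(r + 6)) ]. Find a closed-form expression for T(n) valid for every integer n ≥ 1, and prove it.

We claim T(n) = n/(n + 6) for all n ≥ 1.
Base step (n = 1): T(1) = 1/7, and the closed form gives 1/7. They agree.
Inductive step: assume the claim holds for n = r, so T(r) = r/(r + 6).
Then T(r+1) = T(r) + (6/((r + 6)(r + 7))) = (r/(r + 6)) + (6/((r + 6)(r + 7))).
Simplifying, T(r+1) = (r + 1)/(r + 7) = (r+1)/((r+1) + 6),
which is the closed form with n = r+1.
By induction, the statement is established for all n ≥ 1.

T(n) = n/(n + 6)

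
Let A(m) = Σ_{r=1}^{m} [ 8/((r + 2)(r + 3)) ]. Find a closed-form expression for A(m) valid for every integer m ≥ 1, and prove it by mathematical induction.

We claim A(m) = 8m/(3(m + 3)) for all m ≥ 1.
Base case (m = 1): A(1) = 2/3, and the closed form gives 2/3. They agree.
Inductive step: suppose the statement holds for some r ≥ 1, so A(r) = 8r/(3(r + 3)).
Then A(r+1) = A(r) + (8/((r + 3)(r + 4))) = (8r/(3(r + 3))) + (8/((r + 3)(r + 4))).
Simplifying, A(r+1) = 8(r + 1)/(3(r + 4)) = 8(r+1)/(3((r+1) + 3)),
which is the closed form with m = r+1.
By induction, the statement is established for all m ≥ 1.

A(m) = 8m/(3(m + 3))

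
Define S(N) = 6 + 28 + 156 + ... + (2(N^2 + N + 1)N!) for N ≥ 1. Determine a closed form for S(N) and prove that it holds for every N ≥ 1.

We claim S(N) = (2N + 2)(N + 1)! - 2 for all N ≥ 1.
When N = 1: S(1) = 6, and the closed form gives 6. They agree.
Suppose the result is true for N = i, so S(i) = (2i + 2)(i + 1)! - 2.
Then S(i+1) = S(i) + (2(i^2 + 3i + 3)(i + 1)!) = ((2i + 2)(i + 1)! - 2) + (2(i^2 + 3i + 3)(i + 1)!).
Simplifying, S(i+1) = (2(i+1) + 2)((i+1) + 1)! - 2,
which is the closed form with N = i+1.
This completes the induction.

S(N) = (2N + 2)(N + 1)! - 2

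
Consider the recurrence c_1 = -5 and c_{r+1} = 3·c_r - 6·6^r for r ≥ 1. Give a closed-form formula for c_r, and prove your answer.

Computing the first terms: c_1 = -5, c_2 = -51, c_3 = -369. This suggests c_r = 7·3^(r - 1) - 2·6^r.
For the base case r = 1: the formula gives -5 = -5 = c_1.
Inductive step: assume the claim holds for r = j, so c_j = 7·3^(j - 1) - 2·6^j.
Then c_{j+1} = 3·c_j - 6·6^j = 3·(7·3^(j - 1) - 2·6^j) - 6·6^j = 7·3^j - 2·6^(j + 1) = 7·3^((j+1) - 1) - 2·6^(j+1),
which is the claimed formula at r = j+1.
Hence, by induction on r, the claim holds for every r ≥ 1.

c_r = 7·3^(r - 1) - 2·6^r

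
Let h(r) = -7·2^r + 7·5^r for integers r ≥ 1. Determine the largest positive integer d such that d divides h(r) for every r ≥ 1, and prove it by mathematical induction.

d = 21

Computing the first values: h(1) = 21 and h(2) = 147; gcd(21, 147) = 21, so d ≤ 21.
We prove 21 | -7·2^r + 7·5^r for all r ≥ 1 by induction on r.
Base case (r = 1): h(1) = 21 = 21·(1), so 21 | h(1).
For the inductive step, assume it holds for an arbitrary i ≥ 1, i.e. 21 | h(i). Then
h(i+1) − 5·h(i) = (-7·2^(i+1) + 7·5^(i+1)) − 5·(-7·2^i + 7·5^i) = (-7)·2^i·(2 − 5) = (21)·2^i. Since 21 | h(i) by the inductive hypothesis, 21 | 5·h(i); and 21 | 21 since 21 = 21·1. Therefore 21 | h(i+1).
By the principle of mathematical induction, the result holds for all r ≥ 1.
Therefore the largest such d is 21.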